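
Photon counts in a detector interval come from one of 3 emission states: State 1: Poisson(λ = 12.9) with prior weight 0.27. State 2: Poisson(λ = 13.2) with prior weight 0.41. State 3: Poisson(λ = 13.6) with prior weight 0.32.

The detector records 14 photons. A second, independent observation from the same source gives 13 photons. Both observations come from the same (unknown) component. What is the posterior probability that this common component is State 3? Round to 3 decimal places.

0.323

By Bayes' theorem, P(k | x) = w_k f_k(x) / Σ_j w_j f_j(x).
Since both observations come from the same component, the likelihood for component k is f_k(x₁)·f_k(x₂).
  L_1 = [0.101263] × [0.109897] = 0.0111285
  L_2 = [0.1035] × [0.109773] = 0.0113614
  L_3 = [0.105374] × [0.108473] = 0.0114302
Multiply by the mixture weights:
  w_1·L_1 = 0.27 × 0.0111285 = 0.00300469
  w_2·L_2 = 0.41 × 0.0113614 = 0.00465819
  w_3·L_3 = 0.32 × 0.0114302 = 0.00365765
Normaliser: 0.00300469 + 0.00465819 + 0.00365765 = 0.0113205
Responsibility of State 3: 0.00365765 / 0.0113205 ≈ 0.323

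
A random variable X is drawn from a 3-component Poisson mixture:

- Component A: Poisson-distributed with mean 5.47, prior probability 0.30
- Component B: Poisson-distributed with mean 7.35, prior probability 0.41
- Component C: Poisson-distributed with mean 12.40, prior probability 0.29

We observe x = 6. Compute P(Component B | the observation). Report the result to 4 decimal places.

Posterior ∝ prior × likelihood, so P(k | x) ∝ π_k f_k(x); normalise over all components.
Evaluate each component's likelihood at the observed value:
  p_A = 0.156675
  p_B = 0.140711
  p_C = 0.0207944
Unnormalised posteriors:
  π_A·p_A = 0.30 × 0.156675 = 0.0470026
  π_B·p_B = 0.41 × 0.140711 = 0.0576914
  π_C·p_C = 0.29 × 0.0207944 = 0.00603037
Marginal: 0.0470026 + 0.0576914 + 0.00603037 = 0.110724
Responsibility of Component B: 0.0576914 / 0.110724 ≈ 0.5210

0.5210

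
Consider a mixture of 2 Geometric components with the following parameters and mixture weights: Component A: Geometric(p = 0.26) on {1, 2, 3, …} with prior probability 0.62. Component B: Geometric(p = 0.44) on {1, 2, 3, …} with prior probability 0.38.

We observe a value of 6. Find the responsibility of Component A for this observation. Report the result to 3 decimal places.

0.795

Posterior ∝ prior × likelihood, so P(k | x) ∝ π_k f_k(x); normalise over all components.
Evaluate each component's likelihood at the observed value:
  L_A = 0.0576942
  L_B = 0.0242322
Weight by the priors:
  π_A·L_A = 0.62 × 0.0576942 = 0.0357704
  π_B·L_B = 0.38 × 0.0242322 = 0.00920824
Marginal: 0.0357704 + 0.00920824 = 0.0449786
Responsibility of Component A: 0.0357704 / 0.0449786 ≈ 0.795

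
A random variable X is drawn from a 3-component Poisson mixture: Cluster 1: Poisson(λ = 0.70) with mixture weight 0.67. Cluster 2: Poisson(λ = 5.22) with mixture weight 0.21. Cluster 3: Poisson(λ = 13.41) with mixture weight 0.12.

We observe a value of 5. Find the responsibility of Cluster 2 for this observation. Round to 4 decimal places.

0.9705

The responsibility of component k is w_k f_k(x) divided by Σ_j w_j f_j(x).
Evaluate each component's likelihood at the observed value:
  L_1 = e^(−0.70)·0.70^5/5! = 0.000695509
  L_2 = e^(−5.22)·5.22^5/5! = 0.174644
  L_3 = e^(−13.41)·13.41^5/5! = 0.00542093
Unnormalised posteriors:
  w_1·L_1 = 0.67 × 0.000695509 = 0.000465991
  w_2·L_2 = 0.21 × 0.174644 = 0.0366753
  w_3·L_3 = 0.12 × 0.00542093 = 0.000650511
Marginal: 0.000465991 + 0.0366753 + 0.000650511 = 0.0377918
So the posterior for Cluster 2 is 0.0366753 / 0.0377918 ≈ 0.9705.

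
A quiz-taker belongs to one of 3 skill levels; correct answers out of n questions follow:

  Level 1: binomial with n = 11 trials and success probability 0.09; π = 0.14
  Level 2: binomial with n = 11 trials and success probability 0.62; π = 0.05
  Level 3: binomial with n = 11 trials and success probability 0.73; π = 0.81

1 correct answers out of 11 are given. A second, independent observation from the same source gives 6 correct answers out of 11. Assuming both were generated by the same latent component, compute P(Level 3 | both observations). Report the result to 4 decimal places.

0.0955

Posterior ∝ prior × likelihood, so P(k | x) ∝ π_k f_k(x); normalise over all components.
Since both observations come from the same component, the likelihood for component k is f_k(x₁)·f_k(x₂).
  f_1 = [0.385522] × [0.000153216] = 5.90681e-05
  f_2 = [0.000428174] × [0.207927] = 8.90288e-05
  f_3 = [1.65331e-05] × [0.100322] = 1.65864e-06
Unnormalised posteriors:
  π_1·f_1 = 0.14 × 5.90681e-05 = 8.26954e-06
  π_2·f_2 = 0.05 × 8.90288e-05 = 4.45144e-06
  π_3·f_3 = 0.81 × 1.65864e-06 = 1.3435e-06
Evidence: 8.26954e-06 + 4.45144e-06 + 1.3435e-06 = 1.40645e-05
So the posterior for Level 3 is 1.3435e-06 / 1.40645e-05 ≈ 0.0955.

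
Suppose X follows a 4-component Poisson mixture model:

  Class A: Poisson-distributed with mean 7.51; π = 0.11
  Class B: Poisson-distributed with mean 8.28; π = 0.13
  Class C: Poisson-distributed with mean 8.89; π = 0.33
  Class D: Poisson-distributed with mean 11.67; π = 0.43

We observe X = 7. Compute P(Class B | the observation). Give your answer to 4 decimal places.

0.1844

P(component k | x) = P(Z=k)·f_k(x) / marginal(x), where marginal(x) = Σ_j P(Z=j)·f_j(x).
Evaluate each component's likelihood at the observed value:
  p_A = e^(−7.51)·7.51^7/7! = 0.146385
  p_B = e^(−8.28)·8.28^7/7! = 0.134222
  p_C = e^(−8.89)·8.89^7/7! = 0.119951
  p_D = e^(−11.67)·11.67^7/7! = 0.0499861
Multiply by the mixture weights:
  P(Z=A)·p_A = 0.11 × 0.146385 = 0.0161024
  P(Z=B)·p_B = 0.13 × 0.134222 = 0.0174489
  P(Z=C)·p_C = 0.33 × 0.119951 = 0.0395838
  P(Z=D)·p_D = 0.43 × 0.0499861 = 0.021494
Marginal: 0.0161024 + 0.0174489 + 0.0395838 + 0.021494 = 0.0946291
So the posterior for Class B is 0.0174489 / 0.0946291 ≈ 0.1844.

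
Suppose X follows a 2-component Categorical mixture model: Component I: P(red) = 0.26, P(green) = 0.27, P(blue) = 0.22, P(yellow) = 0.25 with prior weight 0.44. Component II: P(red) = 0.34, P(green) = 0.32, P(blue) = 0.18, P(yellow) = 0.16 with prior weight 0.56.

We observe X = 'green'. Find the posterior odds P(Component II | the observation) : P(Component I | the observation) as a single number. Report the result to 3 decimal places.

1.508

Only the two components matter; the odds are (π_i f_i(x)) / (π_j f_j(x)).
Categorical probabilities:
  f_I = 0.27
  f_II = 0.32
Odds = (0.56/0.44) × (0.32/0.27) = 1.27273 × 1.18519 ≈ 1.508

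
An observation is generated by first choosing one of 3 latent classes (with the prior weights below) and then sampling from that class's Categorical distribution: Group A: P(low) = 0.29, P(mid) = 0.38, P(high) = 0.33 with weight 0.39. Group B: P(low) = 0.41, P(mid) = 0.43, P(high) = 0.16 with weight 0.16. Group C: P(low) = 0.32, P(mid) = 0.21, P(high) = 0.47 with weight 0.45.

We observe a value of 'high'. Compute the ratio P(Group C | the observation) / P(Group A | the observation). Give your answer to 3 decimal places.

1.643

The posterior odds equal the prior odds times the likelihood ratio: (π_i/π_j)·(f_i(x)/f_j(x)).
Evaluate each component's likelihood at the observed value:
  f_A = 0.33
  f_B = 0.16
  f_C = 0.47
Posterior odds = (π_C·f_C) / (π_A·f_A) = (0.45·0.47) / (0.39·0.33) = 0.2115 / 0.1287 ≈ 1.643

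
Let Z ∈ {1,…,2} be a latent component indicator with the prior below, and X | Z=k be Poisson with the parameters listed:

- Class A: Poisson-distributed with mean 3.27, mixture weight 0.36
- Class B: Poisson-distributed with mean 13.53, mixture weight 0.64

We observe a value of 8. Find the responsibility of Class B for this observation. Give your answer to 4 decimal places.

The responsibility of component k is w_k f_k(x) divided by Σ_j w_j f_j(x).
Evaluate each component's likelihood at the observed value:
  f_A = e^(−3.27)·3.27^8/8! = 0.0123231
  f_B = e^(−13.53)·13.53^8/8! = 0.0370559
Unnormalised posteriors:
  w_A·f_A = 0.36 × 0.0123231 = 0.0044363
  w_B·f_B = 0.64 × 0.0370559 = 0.0237158
Evidence: 0.0044363 + 0.0237158 = 0.0281521
So the posterior for Class B is 0.0237158 / 0.0281521 ≈ 0.8424.

0.8424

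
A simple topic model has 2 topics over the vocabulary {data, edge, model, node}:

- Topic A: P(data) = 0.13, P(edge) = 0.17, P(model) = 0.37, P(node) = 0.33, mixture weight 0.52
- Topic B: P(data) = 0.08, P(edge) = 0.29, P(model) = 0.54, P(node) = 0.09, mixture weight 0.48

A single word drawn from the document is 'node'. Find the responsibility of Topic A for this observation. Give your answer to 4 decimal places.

0.7989

Apply Bayes' rule: the posterior for each component is proportional to its prior times its likelihood at x.
Evaluate each component's likelihood at the observed value:
  L_A = P(node | comp) = 0.33
  L_B = P(node | comp) = 0.09
Prior × likelihood for each component:
  w_A·L_A = 0.52 × 0.33 = 0.1716
  w_B·L_B = 0.48 × 0.09 = 0.0432
Evidence: 0.1716 + 0.0432 = 0.2148
Responsibility of Topic A: 0.1716 / 0.2148 ≈ 0.7989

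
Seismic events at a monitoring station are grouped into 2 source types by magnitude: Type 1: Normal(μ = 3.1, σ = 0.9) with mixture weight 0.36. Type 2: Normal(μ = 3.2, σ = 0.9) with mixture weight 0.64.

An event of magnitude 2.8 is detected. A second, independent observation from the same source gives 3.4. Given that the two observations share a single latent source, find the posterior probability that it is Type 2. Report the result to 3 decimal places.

0.637

Posterior ∝ prior × likelihood, so P(k | x) ∝ w_k f_k(x); normalise over all components.
Since both observations come from the same component, the likelihood for component k is f_k(x₁)·f_k(x₂).
  p_1 = [(1/(0.9·√(2π)))·exp(−(2.8−3.1)²/(2·0.9²)) = 0.443269·exp(-0.05556) = 0.419315] × [0.419315] = 0.175825
  p_2 = [(1/(0.9·√(2π)))·exp(−(2.8−3.2)²/(2·0.9²)) = 0.443269·exp(-0.09877) = 0.401582] × [0.432458] = 0.173667
Prior × likelihood for each component:
  w_1·p_1 = 0.36 × 0.175825 = 0.0632969
  w_2·p_2 = 0.64 × 0.173667 = 0.111147
Evidence: 0.0632969 + 0.111147 = 0.174444
Responsibility of Type 2: 0.111147 / 0.174444 ≈ 0.637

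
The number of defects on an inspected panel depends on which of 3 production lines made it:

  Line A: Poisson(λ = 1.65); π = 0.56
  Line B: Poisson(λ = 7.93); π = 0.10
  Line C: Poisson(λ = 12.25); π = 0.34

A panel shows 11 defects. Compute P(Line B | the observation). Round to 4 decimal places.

0.1561

P(component k | x) = P(Z=k)·f_k(x) / marginal(x), where marginal(x) = Σ_j P(Z=j)·f_j(x).
Component likelihoods at x = 11 defects:
  L_A = 1.18736e-06
  L_B = 0.0702901
  L_C = 0.111746
Multiply by the mixture weights:
  P(Z=A)·L_A = 0.56 × 1.18736e-06 = 6.64921e-07
  P(Z=B)·L_B = 0.10 × 0.0702901 = 0.00702901
  P(Z=C)·L_C = 0.34 × 0.111746 = 0.0379938
Marginal: 6.64921e-07 + 0.00702901 + 0.0379938 = 0.0450235
P(Line B | the observation) = 0.00702901 / 0.0450235 ≈ 0.1561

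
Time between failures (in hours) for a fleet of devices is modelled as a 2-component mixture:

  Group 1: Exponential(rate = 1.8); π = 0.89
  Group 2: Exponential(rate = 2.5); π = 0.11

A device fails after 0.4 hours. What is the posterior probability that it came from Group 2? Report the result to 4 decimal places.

P(component k | x) = w_k·f_k(x) / marginal(x), where marginal(x) = Σ_j w_j·f_j(x).
Evaluate each component's likelihood at the observed value:
  f_1 = 1.8·e^(−1.8·0.4) = 1.8·e^(−0.7200) = 0.876154
  f_2 = 2.5·e^(−2.5·0.4) = 2.5·e^(−1.0000) = 0.919699
Prior × likelihood for each component:
  w_1·f_1 = 0.89 × 0.876154 = 0.779777
  w_2·f_2 = 0.11 × 0.919699 = 0.101167
Evidence: 0.779777 + 0.101167 = 0.880944
P(Group 2 | x) ≈ 0.1148

0.1148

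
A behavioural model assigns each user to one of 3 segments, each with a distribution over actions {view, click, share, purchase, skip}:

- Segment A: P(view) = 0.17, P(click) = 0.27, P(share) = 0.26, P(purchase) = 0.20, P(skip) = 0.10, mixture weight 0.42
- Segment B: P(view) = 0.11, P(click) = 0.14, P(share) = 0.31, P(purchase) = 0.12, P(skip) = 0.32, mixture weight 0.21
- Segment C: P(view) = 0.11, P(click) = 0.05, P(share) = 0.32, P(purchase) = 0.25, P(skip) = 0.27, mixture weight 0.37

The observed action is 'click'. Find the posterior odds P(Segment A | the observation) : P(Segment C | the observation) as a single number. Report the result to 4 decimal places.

Only the two components matter; the odds are (π_i f_i(x)) / (π_j f_j(x)).
Component likelihoods at x = 'click':
  f_A = P(click | comp) = 0.27
  f_B = P(click | comp) = 0.14
  f_C = P(click | comp) = 0.05
Odds = (0.42/0.37) × (0.27/0.05) = 1.13514 × 5.4 ≈ 6.1297

6.1297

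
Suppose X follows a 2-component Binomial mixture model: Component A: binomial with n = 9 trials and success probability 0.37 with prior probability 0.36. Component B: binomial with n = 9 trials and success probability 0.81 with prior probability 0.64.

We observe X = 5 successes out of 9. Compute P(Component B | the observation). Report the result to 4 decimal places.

0.4251

Posterior ∝ prior × likelihood, so P(k | x) ∝ π_k f_k(x); normalise over all components.
Component likelihoods at x = 5 successes out of 9:
  L_A = 0.137639
  L_B = 0.0572546
Weight by the priors:
  π_A·L_A = 0.36 × 0.137639 = 0.04955
  π_B·L_B = 0.64 × 0.0572546 = 0.0366429
Sum: 0.04955 + 0.0366429 = 0.0861929
P(Component B | the observation) = 0.0366429 / 0.0861929 ≈ 0.4251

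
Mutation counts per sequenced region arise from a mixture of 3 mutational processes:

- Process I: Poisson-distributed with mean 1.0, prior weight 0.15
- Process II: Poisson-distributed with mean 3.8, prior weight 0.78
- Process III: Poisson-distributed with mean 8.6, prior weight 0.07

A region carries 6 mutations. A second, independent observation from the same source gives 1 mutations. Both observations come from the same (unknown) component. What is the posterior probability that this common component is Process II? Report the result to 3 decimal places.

By Bayes' theorem, P(k | x) = P(Z=k) f_k(x) / Σ_j P(Z=j) f_j(x).
Since both observations come from the same component, the likelihood for component k is f_k(x₁)·f_k(x₂).
  p_I = [0.000510944] × [0.367879] = 0.000187966
  p_II = [0.0935513] × [0.0850089] = 0.0079527
  p_III = [0.103449] × [0.00158331] = 0.000163792
Prior × likelihood for each component:
  P(Z=I)·p_I = 0.15 × 0.000187966 = 2.81949e-05
  P(Z=II)·p_II = 0.78 × 0.0079527 = 0.00620311
  P(Z=III)·p_III = 0.07 × 0.000163792 = 1.14654e-05
Normaliser: 2.81949e-05 + 0.00620311 + 1.14654e-05 = 0.00624277
P(Process II | data) = 0.00620311 / 0.00624277 ≈ 0.994

0.994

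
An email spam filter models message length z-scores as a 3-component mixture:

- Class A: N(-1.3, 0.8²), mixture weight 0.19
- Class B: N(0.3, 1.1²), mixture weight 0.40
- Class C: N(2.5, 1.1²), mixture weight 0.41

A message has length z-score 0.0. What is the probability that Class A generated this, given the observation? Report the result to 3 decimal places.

The responsibility of component k is P(Z=k) f_k(x) divided by Σ_j P(Z=j) f_j(x).
Evaluate each component's likelihood at the observed value:
  L_A = 0.133173
  L_B = 0.349435
  L_C = 0.0274087
Unnormalised posteriors:
  P(Z=A)·L_A = 0.19 × 0.133173 = 0.0253028
  P(Z=B)·L_B = 0.40 × 0.349435 = 0.139774
  P(Z=C)·L_C = 0.41 × 0.0274087 = 0.0112376
Denominator: 0.0253028 + 0.139774 + 0.0112376 = 0.176314
P(Class A | data) ≈ 0.144

0.144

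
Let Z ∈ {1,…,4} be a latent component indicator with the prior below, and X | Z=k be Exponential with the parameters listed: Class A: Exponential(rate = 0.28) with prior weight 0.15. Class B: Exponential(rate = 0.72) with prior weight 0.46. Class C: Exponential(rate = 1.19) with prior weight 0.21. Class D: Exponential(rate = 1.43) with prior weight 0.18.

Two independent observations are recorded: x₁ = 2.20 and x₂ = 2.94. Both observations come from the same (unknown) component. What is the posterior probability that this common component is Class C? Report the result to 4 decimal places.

0.0685

The responsibility of component k is P(Z=k) f_k(x) divided by Σ_j P(Z=j) f_j(x).
Since both observations come from the same component, the likelihood for component k is f_k(x₁)·f_k(x₂).
  f_A = [0.28·e^(−0.28·2.20) = 0.28·e^(−0.6160) = 0.151228] × [0.122927] = 0.01859
  f_B = [0.72·e^(−0.72·2.20) = 0.72·e^(−1.5840) = 0.14771] × [0.0866998] = 0.0128064
  f_C = [1.19·e^(−1.19·2.20) = 1.19·e^(−2.6180) = 0.0868089] × [0.0359852] = 0.00312384
  f_D = [1.43·e^(−1.43·2.20) = 1.43·e^(−3.1460) = 0.0615241] × [0.0213538] = 0.00131377
Weight by the priors:
  P(Z=A)·f_A = 0.15 × 0.01859 = 0.0027885
  P(Z=B)·f_B = 0.46 × 0.0128064 = 0.00589096
  P(Z=C)·f_C = 0.21 × 0.00312384 = 0.000656006
  P(Z=D)·f_D = 0.18 × 0.00131377 = 0.000236479
Sum: 0.0027885 + 0.00589096 + 0.000656006 + 0.000236479 = 0.00957194
P(Class C | x) = 0.000656006 / 0.00957194 ≈ 0.0685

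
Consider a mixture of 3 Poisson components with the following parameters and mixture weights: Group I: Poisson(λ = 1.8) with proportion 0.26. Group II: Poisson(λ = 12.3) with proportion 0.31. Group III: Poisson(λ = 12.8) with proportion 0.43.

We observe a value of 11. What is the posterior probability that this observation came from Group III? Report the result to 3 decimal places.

0.566

P(component k | x) = π_k·f_k(x) / marginal(x), where marginal(x) = Σ_j π_j·f_j(x).
Poisson probabilities:
  p_I = 2.66141e-06
  p_II = 0.111168
  p_III = 0.104516
Unnormalised posteriors:
  π_I·p_I = 0.26 × 2.66141e-06 = 6.91967e-07
  π_II·p_II = 0.31 × 0.111168 = 0.034462
  π_III·p_III = 0.43 × 0.104516 = 0.0449421
Normaliser: 6.91967e-07 + 0.034462 + 0.0449421 = 0.0794047
P(Group III | x) = 0.0449421 / 0.0794047 ≈ 0.566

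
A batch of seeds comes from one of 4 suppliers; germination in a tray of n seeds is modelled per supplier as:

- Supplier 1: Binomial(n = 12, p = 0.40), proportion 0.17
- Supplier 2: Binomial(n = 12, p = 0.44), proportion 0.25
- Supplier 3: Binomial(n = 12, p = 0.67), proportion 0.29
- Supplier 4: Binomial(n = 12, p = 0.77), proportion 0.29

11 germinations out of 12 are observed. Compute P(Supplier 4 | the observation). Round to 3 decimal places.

0.760

Apply Bayes' rule: the posterior for each component is proportional to its prior times its likelihood at x.
Component likelihoods at x = 11 germinations out of 12:
  f_1 = C(12,11)·0.40^11·0.60^1 = 12·4.1943e-05·0.6 = 0.00030199
  f_2 = C(12,11)·0.44^11·0.56^1 = 12·0.000119668·0.56 = 0.000804172
  f_3 = C(12,11)·0.67^11·0.33^1 = 12·0.012213·0.33 = 0.0483635
  f_4 = C(12,11)·0.77^11·0.23^1 = 12·0.0564154·0.23 = 0.155707
Unnormalised posteriors:
  π_1·f_1 = 0.17 × 0.00030199 = 5.13383e-05
  π_2·f_2 = 0.25 × 0.000804172 = 0.000201043
  π_3·f_3 = 0.29 × 0.0483635 = 0.0140254
  π_4·f_4 = 0.29 × 0.155707 = 0.0451549
Evidence: 5.13383e-05 + 0.000201043 + 0.0140254 + 0.0451549 = 0.0594327
So the posterior for Supplier 4 is 0.0451549 / 0.0594327 ≈ 0.760.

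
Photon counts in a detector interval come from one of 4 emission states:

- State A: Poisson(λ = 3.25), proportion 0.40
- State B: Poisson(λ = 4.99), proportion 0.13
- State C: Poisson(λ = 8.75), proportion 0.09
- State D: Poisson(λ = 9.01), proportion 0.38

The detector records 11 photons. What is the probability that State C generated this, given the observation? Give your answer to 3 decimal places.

0.177

Posterior ∝ prior × likelihood, so P(k | x) ∝ π_k f_k(x); normalise over all components.
Poisson probabilities:
  p_A = e^(−3.25)·3.25^11/11! = 0.000415054
  p_B = e^(−4.99)·4.99^11/11! = 0.00814368
  p_C = e^(−8.75)·8.75^11/11! = 0.0913811
  p_D = e^(−9.01)·9.01^11/11! = 0.0972352
Multiply by the mixture weights:
  π_A·p_A = 0.40 × 0.000415054 = 0.000166021
  π_B·p_B = 0.13 × 0.00814368 = 0.00105868
  π_C·p_C = 0.09 × 0.0913811 = 0.00822429
  π_D·p_D = 0.38 × 0.0972352 = 0.0369494
Denominator: 0.000166021 + 0.00105868 + 0.00822429 + 0.0369494 = 0.0463984
So the posterior for State C is 0.00822429 / 0.0463984 ≈ 0.177.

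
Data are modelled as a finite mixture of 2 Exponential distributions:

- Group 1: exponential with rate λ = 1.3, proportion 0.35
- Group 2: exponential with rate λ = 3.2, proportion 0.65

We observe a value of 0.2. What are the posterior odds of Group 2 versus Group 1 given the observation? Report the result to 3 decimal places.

The posterior odds equal the prior odds times the likelihood ratio: (w_i/w_j)·(f_i(x)/f_j(x)).
Evaluate each component's likelihood at the observed value:
  L_1 = 1.3·e^(−1.3·0.2) = 1.3·e^(−0.2600) = 1.00237
  L_2 = 3.2·e^(−3.2·0.2) = 3.2·e^(−0.6400) = 1.68734
1.09677 / 0.350828 ≈ 3.126

3.126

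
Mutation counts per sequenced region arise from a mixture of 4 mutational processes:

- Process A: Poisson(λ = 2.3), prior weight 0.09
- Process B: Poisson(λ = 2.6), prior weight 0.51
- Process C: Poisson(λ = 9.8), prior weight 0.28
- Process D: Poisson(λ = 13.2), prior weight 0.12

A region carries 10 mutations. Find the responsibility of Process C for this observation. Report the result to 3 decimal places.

The responsibility of component k is w_k f_k(x) divided by Σ_j w_j f_j(x).
Poisson probabilities:
  f_A = e^(−2.3)·2.3^10/10! = 0.000114456
  f_B = e^(−2.6)·2.6^10/10! = 0.000288938
  f_C = e^(−9.8)·9.8^10/10! = 0.124857
  f_D = e^(−13.2)·13.2^10/10! = 0.081901
Multiply by the mixture weights:
  w_A·f_A = 0.09 × 0.000114456 = 1.0301e-05
  w_B·f_B = 0.51 × 0.000288938 = 0.000147358
  w_C·f_C = 0.28 × 0.124857 = 0.0349599
  w_D·f_D = 0.12 × 0.081901 = 0.00982812
Denominator: 1.0301e-05 + 0.000147358 + 0.0349599 + 0.00982812 = 0.0449456
P(Process C | the observation) = 0.0349599 / 0.0449456 ≈ 0.778

0.778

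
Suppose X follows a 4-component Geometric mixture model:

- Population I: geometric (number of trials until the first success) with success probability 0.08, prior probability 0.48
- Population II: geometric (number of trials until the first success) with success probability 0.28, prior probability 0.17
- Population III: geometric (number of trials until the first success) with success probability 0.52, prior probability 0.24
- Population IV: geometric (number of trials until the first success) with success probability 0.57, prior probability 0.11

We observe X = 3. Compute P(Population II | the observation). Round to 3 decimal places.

0.253

The responsibility of component k is π_k f_k(x) divided by Σ_j π_j f_j(x).
Component likelihoods at x = 3:
  p_I = 0.067712
  p_II = 0.145152
  p_III = 0.119808
  p_IV = 0.105393
Prior × likelihood for each component:
  π_I·p_I = 0.48 × 0.067712 = 0.0325018
  π_II·p_II = 0.17 × 0.145152 = 0.0246758
  π_III·p_III = 0.24 × 0.119808 = 0.0287539
  π_IV·p_IV = 0.11 × 0.105393 = 0.0115932
Marginal: 0.0325018 + 0.0246758 + 0.0287539 + 0.0115932 = 0.0975248
P(Population II | 3) = 0.0246758 / 0.0975248 ≈ 0.253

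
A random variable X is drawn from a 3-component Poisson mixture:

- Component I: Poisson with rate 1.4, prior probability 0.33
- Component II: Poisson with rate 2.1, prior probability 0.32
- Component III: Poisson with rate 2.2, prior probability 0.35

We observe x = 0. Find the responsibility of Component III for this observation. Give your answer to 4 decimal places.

Posterior ∝ prior × likelihood, so P(k | x) ∝ P(Z=k) f_k(x); normalise over all components.
Evaluate each component's likelihood at the observed value:
  f_I = e^(−1.4)·1.4^0/0! = 0.246597
  f_II = e^(−2.1)·2.1^0/0! = 0.122456
  f_III = e^(−2.2)·2.2^0/0! = 0.110803
Multiply by the mixture weights:
  P(Z=I)·f_I = 0.33 × 0.246597 = 0.081377
  P(Z=II)·f_II = 0.32 × 0.122456 = 0.0391861
  P(Z=III)·f_III = 0.35 × 0.110803 = 0.0387811
Normaliser: 0.081377 + 0.0391861 + 0.0387811 = 0.159344
P(Component III | x) = 0.0387811 / 0.159344 ≈ 0.2434

0.2434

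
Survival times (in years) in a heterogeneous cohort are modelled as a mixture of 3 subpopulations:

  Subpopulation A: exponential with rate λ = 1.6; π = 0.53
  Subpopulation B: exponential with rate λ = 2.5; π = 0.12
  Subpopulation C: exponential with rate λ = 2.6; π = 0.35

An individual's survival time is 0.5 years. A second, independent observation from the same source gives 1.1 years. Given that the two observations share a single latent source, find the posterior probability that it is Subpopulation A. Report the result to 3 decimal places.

0.674

The responsibility of component k is P(Z=k) f_k(x) divided by Σ_j P(Z=j) f_j(x).
Since both observations come from the same component, the likelihood for component k is f_k(x₁)·f_k(x₂).
  f_A = [0.718926] × [0.275272] = 0.1979
  f_B = [0.716262] × [0.15982] = 0.114473
  f_C = [0.708583] × [0.148899] = 0.105507
Unnormalised posteriors:
  P(Z=A)·f_A = 0.53 × 0.1979 = 0.104887
  P(Z=B)·f_B = 0.12 × 0.114473 = 0.0137367
  P(Z=C)·f_C = 0.35 × 0.105507 = 0.0369275
Denominator: 0.104887 + 0.0137367 + 0.0369275 = 0.155551
Responsibility of Subpopulation A: 0.104887 / 0.155551 ≈ 0.674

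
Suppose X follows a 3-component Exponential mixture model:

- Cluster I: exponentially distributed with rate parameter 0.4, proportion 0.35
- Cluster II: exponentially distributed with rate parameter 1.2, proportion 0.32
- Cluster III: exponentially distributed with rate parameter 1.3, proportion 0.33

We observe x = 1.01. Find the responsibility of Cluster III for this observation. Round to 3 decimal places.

By Bayes' theorem, P(k | x) = w_k f_k(x) / Σ_j w_j f_j(x).
Evaluate each component's likelihood at the observed value:
  p_I = 0.4·e^(−0.4·1.01) = 0.4·e^(−0.4040) = 0.267058
  p_II = 1.2·e^(−1.2·1.01) = 1.2·e^(−1.2120) = 0.357122
  p_III = 1.3·e^(−1.3·1.01) = 1.3·e^(−1.3130) = 0.349715
Unnormalised posteriors:
  w_I·p_I = 0.35 × 0.267058 = 0.0934702
  w_II·p_II = 0.32 × 0.357122 = 0.114279
  w_III·p_III = 0.33 × 0.349715 = 0.115406
Denominator: 0.0934702 + 0.114279 + 0.115406 = 0.323155
Responsibility of Cluster III: 0.115406 / 0.323155 ≈ 0.357

0.357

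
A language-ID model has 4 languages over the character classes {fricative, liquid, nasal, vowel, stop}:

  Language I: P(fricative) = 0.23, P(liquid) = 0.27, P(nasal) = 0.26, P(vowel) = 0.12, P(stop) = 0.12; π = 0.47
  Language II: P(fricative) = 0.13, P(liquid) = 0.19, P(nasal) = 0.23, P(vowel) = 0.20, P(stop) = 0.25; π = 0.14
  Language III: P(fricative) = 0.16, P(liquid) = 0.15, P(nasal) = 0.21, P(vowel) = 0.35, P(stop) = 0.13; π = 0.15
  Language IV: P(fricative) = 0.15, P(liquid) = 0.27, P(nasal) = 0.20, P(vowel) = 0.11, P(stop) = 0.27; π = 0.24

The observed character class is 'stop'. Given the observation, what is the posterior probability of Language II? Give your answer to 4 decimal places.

0.1992

P(component k | x) = π_k·f_k(x) / marginal(x), where marginal(x) = Σ_j π_j·f_j(x).
Categorical probabilities:
  L_I = 0.12
  L_II = 0.25
  L_III = 0.13
  L_IV = 0.27
Prior × likelihood for each component:
  π_I·L_I = 0.47 × 0.12 = 0.0564
  π_II·L_II = 0.14 × 0.25 = 0.035
  π_III·L_III = 0.15 × 0.13 = 0.0195
  π_IV·L_IV = 0.24 × 0.27 = 0.0648
Normaliser: 0.0564 + 0.035 + 0.0195 + 0.0648 = 0.1757
P(Language II | data) = 0.035 / 0.1757 ≈ 0.1992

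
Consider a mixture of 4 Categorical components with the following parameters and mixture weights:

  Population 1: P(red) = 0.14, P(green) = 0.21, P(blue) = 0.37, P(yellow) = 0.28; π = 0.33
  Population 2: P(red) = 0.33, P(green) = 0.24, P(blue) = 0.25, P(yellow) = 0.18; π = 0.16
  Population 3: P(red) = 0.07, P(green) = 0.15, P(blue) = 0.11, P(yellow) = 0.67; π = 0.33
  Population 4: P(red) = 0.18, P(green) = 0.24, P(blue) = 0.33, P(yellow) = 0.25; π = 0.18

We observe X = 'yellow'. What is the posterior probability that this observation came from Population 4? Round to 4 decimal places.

Posterior ∝ prior × likelihood, so P(k | x) ∝ w_k f_k(x); normalise over all components.
Component likelihoods at x = 'yellow':
  L_1 = P(yellow | comp) = 0.28
  L_2 = P(yellow | comp) = 0.18
  L_3 = P(yellow | comp) = 0.67
  L_4 = P(yellow | comp) = 0.25
Prior × likelihood for each component:
  w_1·L_1 = 0.33 × 0.28 = 0.0924
  w_2·L_2 = 0.16 × 0.18 = 0.0288
  w_3·L_3 = 0.33 × 0.67 = 0.2211
  w_4·L_4 = 0.18 × 0.25 = 0.045
Sum: 0.0924 + 0.0288 + 0.2211 + 0.045 = 0.3873
So the posterior for Population 4 is 0.045 / 0.3873 ≈ 0.1162.

0.1162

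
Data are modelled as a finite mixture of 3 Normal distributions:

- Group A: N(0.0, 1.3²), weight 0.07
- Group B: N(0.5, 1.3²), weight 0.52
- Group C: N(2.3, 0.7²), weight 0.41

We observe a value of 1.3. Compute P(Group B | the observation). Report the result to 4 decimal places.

0.5759

Apply Bayes' rule: the posterior for each component is proportional to its prior times its likelihood at x.
Evaluate each component's likelihood at the observed value:
  L_A = 0.186131
  L_B = 0.253941
  L_C = 0.205426
Unnormalised posteriors:
  P(Z=A)·L_A = 0.07 × 0.186131 = 0.0130292
  P(Z=B)·L_B = 0.52 × 0.253941 = 0.13205
  P(Z=C)·L_C = 0.41 × 0.205426 = 0.0842245
Marginal: 0.0130292 + 0.13205 + 0.0842245 = 0.229303
P(Group B | 1.3) ≈ 0.5759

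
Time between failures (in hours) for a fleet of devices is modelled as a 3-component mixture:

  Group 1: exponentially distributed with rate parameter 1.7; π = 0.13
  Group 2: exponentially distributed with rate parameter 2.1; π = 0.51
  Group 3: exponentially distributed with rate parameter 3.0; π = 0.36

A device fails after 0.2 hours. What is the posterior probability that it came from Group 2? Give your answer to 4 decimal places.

0.4841

Apply Bayes' rule: the posterior for each component is proportional to its prior times its likelihood at x.
Component likelihoods at x = 0.2 hours:
  L_1 = 1.7·e^(−1.7·0.2) = 1.7·e^(−0.3400) = 1.21001
  L_2 = 2.1·e^(−2.1·0.2) = 2.1·e^(−0.4200) = 1.3798
  L_3 = 3.0·e^(−3.0·0.2) = 3.0·e^(−0.6000) = 1.64643
Prior × likelihood for each component:
  π_1·L_1 = 0.13 × 1.21001 = 0.157301
  π_2·L_2 = 0.51 × 1.3798 = 0.703697
  π_3·L_3 = 0.36 × 1.64643 = 0.592717
Marginal: 0.157301 + 0.703697 + 0.592717 = 1.45371
Responsibility of Group 2: 0.703697 / 1.45371 ≈ 0.4841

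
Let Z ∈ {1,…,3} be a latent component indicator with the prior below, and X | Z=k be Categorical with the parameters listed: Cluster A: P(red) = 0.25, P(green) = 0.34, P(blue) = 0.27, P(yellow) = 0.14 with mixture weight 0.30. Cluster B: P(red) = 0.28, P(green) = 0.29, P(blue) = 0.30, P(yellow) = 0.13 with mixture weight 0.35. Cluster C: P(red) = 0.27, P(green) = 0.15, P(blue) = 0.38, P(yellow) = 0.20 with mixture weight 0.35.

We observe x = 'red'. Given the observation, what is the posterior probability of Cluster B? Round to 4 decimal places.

Posterior ∝ prior × likelihood, so P(k | x) ∝ w_k f_k(x); normalise over all components.
Evaluate each component's likelihood at the observed value:
  p_A = P(red | comp) = 0.25
  p_B = P(red | comp) = 0.28
  p_C = P(red | comp) = 0.27
Multiply by the mixture weights:
  w_A·p_A = 0.30 × 0.25 = 0.075
  w_B·p_B = 0.35 × 0.28 = 0.098
  w_C·p_C = 0.35 × 0.27 = 0.0945
Evidence: 0.075 + 0.098 + 0.0945 = 0.2675
So the posterior for Cluster B is 0.098 / 0.2675 ≈ 0.3664.

0.3664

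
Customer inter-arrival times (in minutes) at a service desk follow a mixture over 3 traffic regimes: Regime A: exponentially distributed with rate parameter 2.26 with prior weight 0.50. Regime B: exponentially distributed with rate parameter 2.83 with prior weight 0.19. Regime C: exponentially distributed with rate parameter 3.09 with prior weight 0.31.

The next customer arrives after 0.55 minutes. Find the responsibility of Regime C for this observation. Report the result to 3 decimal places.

0.285

Posterior ∝ prior × likelihood, so P(k | x) ∝ w_k f_k(x); normalise over all components.
Exponential densities:
  L_A = 2.26·e^(−2.26·0.55) = 2.26·e^(−1.2430) = 0.652049
  L_B = 2.83·e^(−2.83·0.55) = 2.83·e^(−1.5565) = 0.59677
  L_C = 3.09·e^(−3.09·0.55) = 3.09·e^(−1.6995) = 0.564774
Multiply by the mixture weights:
  w_A·L_A = 0.50 × 0.652049 = 0.326025
  w_B·L_B = 0.19 × 0.59677 = 0.113386
  w_C·L_C = 0.31 × 0.564774 = 0.17508
Denominator: 0.326025 + 0.113386 + 0.17508 = 0.614491
P(Regime C | x) ≈ 0.285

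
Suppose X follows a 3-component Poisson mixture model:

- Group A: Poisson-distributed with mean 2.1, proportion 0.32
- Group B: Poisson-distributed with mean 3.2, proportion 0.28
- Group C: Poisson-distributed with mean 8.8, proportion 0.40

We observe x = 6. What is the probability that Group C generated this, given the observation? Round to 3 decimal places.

0.642

By Bayes' theorem, P(k | x) = w_k f_k(x) / Σ_j w_j f_j(x).
Evaluate each component's likelihood at the observed value:
  f_A = e^(−2.1)·2.1^6/6! = 0.014587
  f_B = e^(−3.2)·3.2^6/6! = 0.060789
  f_C = e^(−8.8)·8.8^6/6! = 0.0972237
Prior × likelihood for each component:
  w_A·f_A = 0.32 × 0.014587 = 0.00466783
  w_B·f_B = 0.28 × 0.060789 = 0.0170209
  w_C·f_C = 0.40 × 0.0972237 = 0.0388895
Normaliser: 0.00466783 + 0.0170209 + 0.0388895 = 0.0605782
P(Group C | data) = 0.0388895 / 0.0605782 ≈ 0.642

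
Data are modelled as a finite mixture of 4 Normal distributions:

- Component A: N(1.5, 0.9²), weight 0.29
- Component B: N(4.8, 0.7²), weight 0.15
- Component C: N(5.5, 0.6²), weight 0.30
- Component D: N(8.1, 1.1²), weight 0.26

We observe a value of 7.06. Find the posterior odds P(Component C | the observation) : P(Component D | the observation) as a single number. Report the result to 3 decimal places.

0.113

Since P(k|x) ∝ π_k f_k(x), the posterior odds are π_i f_i(x) / (π_j f_j(x)).
Component likelihoods at x = 7.06:
  p_A = 2.28695e-09
  p_B = 0.00310699
  p_C = 0.0226383
  p_D = 0.23196
Odds = (0.30/0.26) × (0.0226383/0.23196) = 1.15385 × 0.0975957 ≈ 0.113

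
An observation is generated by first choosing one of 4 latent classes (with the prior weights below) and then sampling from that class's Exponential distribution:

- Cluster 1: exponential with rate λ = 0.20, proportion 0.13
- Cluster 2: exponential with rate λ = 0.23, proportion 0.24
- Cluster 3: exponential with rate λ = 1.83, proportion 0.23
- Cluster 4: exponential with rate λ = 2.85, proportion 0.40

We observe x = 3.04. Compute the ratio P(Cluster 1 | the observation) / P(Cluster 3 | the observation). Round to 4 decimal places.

8.7662

Posterior odds = (P(Z=i) f_i(x)) / (P(Z=j) f_j(x)); the normalising sum cancels.
Evaluate each component's likelihood at the observed value:
  p_1 = 0.20·e^(−0.20·3.04) = 0.20·e^(−0.6080) = 0.108888
  p_2 = 0.23·e^(−0.23·3.04) = 0.23·e^(−0.6992) = 0.114306
  p_3 = 1.83·e^(−1.83·3.04) = 1.83·e^(−5.5632) = 0.00702076
  p_4 = 2.85·e^(−2.85·3.04) = 2.85·e^(−8.6640) = 0.000492173
Odds = (0.13/0.23) × (0.108888/0.00702076) = 0.565217 × 15.5094 ≈ 8.7662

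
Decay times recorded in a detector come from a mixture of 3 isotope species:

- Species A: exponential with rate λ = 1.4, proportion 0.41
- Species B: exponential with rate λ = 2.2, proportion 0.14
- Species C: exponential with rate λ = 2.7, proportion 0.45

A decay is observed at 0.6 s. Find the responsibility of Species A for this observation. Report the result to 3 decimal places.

The responsibility of component k is π_k f_k(x) divided by Σ_j π_j f_j(x).
Component likelihoods at x = 0.6 s:
  f_A = 1.4·e^(−1.4·0.6) = 1.4·e^(−0.8400) = 0.604395
  f_B = 2.2·e^(−2.2·0.6) = 2.2·e^(−1.3200) = 0.587698
  f_C = 2.7·e^(−2.7·0.6) = 2.7·e^(−1.6200) = 0.534326
Weight by the priors:
  π_A·f_A = 0.41 × 0.604395 = 0.247802
  π_B·f_B = 0.14 × 0.587698 = 0.0822777
  π_C·f_C = 0.45 × 0.534326 = 0.240447
Evidence: 0.247802 + 0.0822777 + 0.240447 = 0.570526
P(Species A | data) = 0.247802 / 0.570526 ≈ 0.434

0.434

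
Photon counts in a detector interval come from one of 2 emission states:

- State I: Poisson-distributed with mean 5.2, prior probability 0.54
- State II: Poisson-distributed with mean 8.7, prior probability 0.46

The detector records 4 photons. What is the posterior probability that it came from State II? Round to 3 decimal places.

P(component k | x) = w_k·f_k(x) / marginal(x), where marginal(x) = Σ_j w_j·f_j(x).
Component likelihoods at x = 4 photons:
  p_I = e^(−5.2)·5.2^4/4! = 0.168063
  p_II = e^(−8.7)·8.7^4/4! = 0.0397653
Weight by the priors:
  w_I·p_I = 0.54 × 0.168063 = 0.0907538
  w_II·p_II = 0.46 × 0.0397653 = 0.018292
Sum: 0.0907538 + 0.018292 = 0.109046
P(State II | the observation) = 0.018292 / 0.109046 ≈ 0.168

0.168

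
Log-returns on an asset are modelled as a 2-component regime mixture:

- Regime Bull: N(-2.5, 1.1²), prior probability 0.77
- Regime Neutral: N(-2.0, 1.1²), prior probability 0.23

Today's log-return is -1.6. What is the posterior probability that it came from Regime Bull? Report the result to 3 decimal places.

P(component k | x) = π_k·f_k(x) / marginal(x), where marginal(x) = Σ_j π_j·f_j(x).
Component likelihoods at x = -1.6:
  p_Bull = 0.25951
  p_Neutral = 0.339472
Prior × likelihood for each component:
  π_Bull·p_Bull = 0.77 × 0.25951 = 0.199823
  π_Neutral·p_Neutral = 0.23 × 0.339472 = 0.0780785
Marginal: 0.199823 + 0.0780785 = 0.277901
So the posterior for Regime Bull is 0.199823 / 0.277901 ≈ 0.719.

0.719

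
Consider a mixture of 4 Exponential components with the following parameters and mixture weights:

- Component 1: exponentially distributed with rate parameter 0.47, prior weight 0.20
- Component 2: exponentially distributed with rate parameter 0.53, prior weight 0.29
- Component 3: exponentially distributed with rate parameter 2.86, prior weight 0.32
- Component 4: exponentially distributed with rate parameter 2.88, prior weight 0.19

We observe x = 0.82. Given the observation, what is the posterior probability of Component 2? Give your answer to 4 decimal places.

The responsibility of component k is P(Z=k) f_k(x) divided by Σ_j P(Z=j) f_j(x).
Exponential densities:
  L_1 = 0.319684
  L_2 = 0.343188
  L_3 = 0.274068
  L_4 = 0.271496
Prior × likelihood for each component:
  P(Z=1)·L_1 = 0.20 × 0.319684 = 0.0639368
  P(Z=2)·L_2 = 0.29 × 0.343188 = 0.0995244
  P(Z=3)·L_3 = 0.32 × 0.274068 = 0.0877018
  P(Z=4)·L_4 = 0.19 × 0.271496 = 0.0515841
Sum: 0.0639368 + 0.0995244 + 0.0877018 + 0.0515841 = 0.302747
Responsibility of Component 2: 0.0995244 / 0.302747 ≈ 0.3287

0.3287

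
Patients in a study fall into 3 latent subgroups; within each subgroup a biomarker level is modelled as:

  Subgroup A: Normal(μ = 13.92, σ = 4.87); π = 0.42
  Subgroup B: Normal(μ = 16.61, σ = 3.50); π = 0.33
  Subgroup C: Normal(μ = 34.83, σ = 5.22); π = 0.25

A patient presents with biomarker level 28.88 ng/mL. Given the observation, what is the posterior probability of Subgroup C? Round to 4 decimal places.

Apply Bayes' rule: the posterior for each component is proportional to its prior times its likelihood at x.
Evaluate each component's likelihood at the observed value:
  f_A = (1/(4.87·√(2π)))·exp(−(28.88−13.92)²/(2·4.87²)) = 0.081918·exp(-4.71819) = 0.000731641
  f_B = (1/(3.50·√(2π)))·exp(−(28.88−16.61)²/(2·3.50²)) = 0.113984·exp(-6.14502) = 0.000244397
  f_C = (1/(5.22·√(2π)))·exp(−(28.88−34.83)²/(2·5.22²)) = 0.076426·exp(-0.64963) = 0.0399127
Weight by the priors:
  π_A·f_A = 0.42 × 0.000731641 = 0.000307289
  π_B·f_B = 0.33 × 0.000244397 = 8.06509e-05
  π_C·f_C = 0.25 × 0.0399127 = 0.00997817
Evidence: 0.000307289 + 8.06509e-05 + 0.00997817 = 0.0103661
Responsibility of Subgroup C: 0.00997817 / 0.0103661 ≈ 0.9626

0.9626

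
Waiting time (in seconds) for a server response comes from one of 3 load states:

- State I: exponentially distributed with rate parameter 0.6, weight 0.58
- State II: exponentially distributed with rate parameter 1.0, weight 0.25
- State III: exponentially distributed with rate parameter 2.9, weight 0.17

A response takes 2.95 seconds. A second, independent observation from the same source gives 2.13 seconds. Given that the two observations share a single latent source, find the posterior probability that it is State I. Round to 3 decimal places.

By Bayes' theorem, P(k | x) = w_k f_k(x) / Σ_j w_j f_j(x).
Since both observations come from the same component, the likelihood for component k is f_k(x₁)·f_k(x₂).
  f_I = [0.1022] × [0.167156] = 0.0170833
  f_II = [0.0523397] × [0.118837] = 0.00621991
  f_III = [0.000558481] × [0.00602228] = 3.36333e-06
Multiply by the mixture weights:
  w_I·f_I = 0.58 × 0.0170833 = 0.00990834
  w_II·f_II = 0.25 × 0.00621991 = 0.00155498
  w_III·f_III = 0.17 × 3.36333e-06 = 5.71766e-07
Normaliser: 0.00990834 + 0.00155498 + 5.71766e-07 = 0.0114639
P(State I | data) = 0.00990834 / 0.0114639 ≈ 0.864

0.864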